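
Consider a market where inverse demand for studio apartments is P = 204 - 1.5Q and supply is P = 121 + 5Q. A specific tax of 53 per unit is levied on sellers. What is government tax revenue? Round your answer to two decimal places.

Without the tax, 204 - 1.5Q = 121 + 5Q so Q* = 12.7692 and P* = 184.8462.
With the tax, sellers need 53 more per unit: 204 - 1.5Q = 121 + 5Q + 53, so Q_t = 4.6154. Buyers pay P_b = 197.0769; sellers receive P_s = P_b - 53 = 144.0769.
Revenue is the tax times quantity traded: 53 x 4.6154 = 244.6154.

244.62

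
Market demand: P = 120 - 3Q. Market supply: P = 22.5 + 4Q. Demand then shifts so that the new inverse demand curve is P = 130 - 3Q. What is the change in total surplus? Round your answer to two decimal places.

Initial equilibrium: Q_0 = 13.9286, P_0 = 78.2143; CS_0 = (1/2)(13.9286)(41.7857) = 291.0077, PS_0 = (1/2)(13.9286)(55.7143) = 388.0102.
New equilibrium: 130 - 3Q = 22.5 + 4Q gives Q_1 = 15.3571, P_1 = 83.9286; CS_1 = 353.7628, PS_1 = 471.6837.
Change in total surplus = (353.7628 + 471.6837) - (291.0077 + 388.0102) = 146.4286.

146.43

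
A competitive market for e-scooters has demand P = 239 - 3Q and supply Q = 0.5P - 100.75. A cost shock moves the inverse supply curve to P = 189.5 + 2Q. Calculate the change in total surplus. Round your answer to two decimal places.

Rewriting supply in inverse form: P = 201.5 + 2Q.
Initial equilibrium: Q_0 = 7.5, P_0 = 216.5; CS_0 = (1/2)(7.5)(22.5) = 84.375, PS_0 = (1/2)(7.5)(15) = 56.25.
New equilibrium: 239 - 3Q = 189.5 + 2Q gives Q_1 = 9.9, P_1 = 209.3; CS_1 = 147.015, PS_1 = 98.01.
Change in total surplus = (147.015 + 98.01) - (84.375 + 56.25) = 104.4.

104.40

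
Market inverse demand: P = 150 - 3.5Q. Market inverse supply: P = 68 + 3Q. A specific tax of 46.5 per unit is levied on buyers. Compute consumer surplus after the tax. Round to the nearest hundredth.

52.20

Pre-tax equilibrium: 150 - 3.5Q = 68 + 3Q gives Q* = 12.6154, P* = 105.8462.
With the tax, buyers' net willingness to pay falls by 46.5: (150 - 46.5) - 3.5Q = 68 + 3Q, so Q_t = 5.4615. Buyers pay P_b = 130.8846; sellers receive P_s = P_b - 46.5 = 84.3846.
Consumer surplus is the triangle under demand above P_b: (1/2)(5.4615)(150 - 130.8846) = 52.1997.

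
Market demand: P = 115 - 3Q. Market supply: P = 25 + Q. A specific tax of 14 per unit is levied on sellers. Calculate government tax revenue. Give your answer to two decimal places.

266.00

Without the tax, 115 - 3Q = 25 + Q so Q* = 22.5 and P* = 47.5.
With the tax, sellers need 14 more per unit: 115 - 3Q = 25 + Q + 14, so Q_t = 19. Buyers pay P_b = 58; sellers receive P_s = P_b - 14 = 44.
Tax revenue = t x Q_t = 14 x 19 = 266.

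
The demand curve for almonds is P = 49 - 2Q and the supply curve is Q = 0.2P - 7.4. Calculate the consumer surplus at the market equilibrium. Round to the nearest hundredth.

Rewriting supply in inverse form: P = 37 + 5Q.
Set 49 - 2Q = 37 + 5Q, which gives 12 = 7Q, so Q* = 1.7143 and P* = 49 - 2(1.7143) = 45.5714.
The demand choke price is 49, so CS = (1/2)(Q*)(49 - P*) = (1/2)(1.7143)(3.4286) = 2.9388.

2.94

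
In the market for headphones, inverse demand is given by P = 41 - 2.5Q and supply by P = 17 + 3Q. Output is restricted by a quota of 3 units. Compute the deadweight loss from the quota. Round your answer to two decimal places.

5.11

Without the quota, 41 - 2.5Q = 17 + 3Q gives Q* = 4.3636.
At Q = 3 the demand price is 41 - 2.5(3) = 33.5 and the supply price is 17 + 3(3) = 26.
Deadweight loss is the triangle between the curves from 3 to 4.3636: (1/2)(33.5 - 26)(4.3636 - 3) = 5.1136.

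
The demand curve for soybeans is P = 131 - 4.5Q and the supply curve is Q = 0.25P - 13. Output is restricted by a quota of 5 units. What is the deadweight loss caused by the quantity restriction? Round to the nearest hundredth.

78.37

Rewriting supply in inverse form: P = 52 + 4Q.
Unrestricted equilibrium: Q* = (131 - 52)/(4.5 + 4) = 9.2941.
At Q = 5 the demand price is 131 - 4.5(5) = 108.5 and the supply price is 52 + 4(5) = 72.
DWL = (1/2)(gap between curves at 5) x (Q* - 5) = (1/2)(36.5)(4.2941) = 78.3676.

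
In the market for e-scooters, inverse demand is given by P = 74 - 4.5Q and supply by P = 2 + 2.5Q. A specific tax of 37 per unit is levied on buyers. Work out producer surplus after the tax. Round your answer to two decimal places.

Pre-tax equilibrium: 74 - 4.5Q = 2 + 2.5Q gives Q* = 10.2857, P* = 27.7143.
A tax on buyers shifts demand down by 37: (74 - 37) - 4.5Q = 2 + 2.5Q, so Q_t = 5. Buyers pay P_b = 51.5; sellers receive P_s = P_b - 37 = 14.5.
PS = (1/2)(Q_t)(P_s - 2) = (1/2)(5)(12.5) = 31.25.

31.25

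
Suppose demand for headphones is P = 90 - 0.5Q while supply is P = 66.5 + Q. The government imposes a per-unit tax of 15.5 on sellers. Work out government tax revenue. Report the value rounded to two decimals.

Pre-tax equilibrium: 90 - 0.5Q = 66.5 + Q gives Q* = 15.6667, P* = 82.1667.
A tax on sellers shifts supply up by 15.5: 90 - 0.5Q = 66.5 + Q + 15.5, so Q_t = 5.3333. Buyers pay P_b = 87.3333; sellers receive P_s = P_b - 15.5 = 71.8333.
Tax revenue = t x Q_t = 15.5 x 5.3333 = 82.6667.

82.67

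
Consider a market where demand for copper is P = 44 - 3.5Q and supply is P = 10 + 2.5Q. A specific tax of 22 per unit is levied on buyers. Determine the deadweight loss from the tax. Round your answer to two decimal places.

40.33

Without the tax, 44 - 3.5Q = 10 + 2.5Q so Q* = 5.6667 and P* = 24.1667.
With the tax, buyers' net willingness to pay falls by 22: (44 - 22) - 3.5Q = 10 + 2.5Q, so Q_t = 2. Buyers pay P_b = 37; sellers receive P_s = P_b - 22 = 15.
The welfare triangle lost has base Q* - Q_t = 3.6667 and height t = 22, so DWL = (1/2)(3.6667)(22) = 40.3333.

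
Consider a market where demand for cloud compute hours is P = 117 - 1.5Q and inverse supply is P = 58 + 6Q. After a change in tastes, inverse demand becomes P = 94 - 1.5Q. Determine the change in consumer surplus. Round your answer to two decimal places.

Initial equilibrium: Q_0 = 7.8667, P_0 = 105.2; CS_0 = (1/2)(7.8667)(11.8) = 46.4133, PS_0 = (1/2)(7.8667)(47.2) = 185.6533.
New equilibrium: 94 - 1.5Q = 58 + 6Q gives Q_1 = 4.8, P_1 = 86.8; CS_1 = 17.28, PS_1 = 69.12.
Change in consumer surplus = 17.28 - 46.4133 = -29.1333.

-29.13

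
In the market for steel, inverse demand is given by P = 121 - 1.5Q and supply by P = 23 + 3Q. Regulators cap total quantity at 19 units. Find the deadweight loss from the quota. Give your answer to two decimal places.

17.36

Without the quota, 121 - 1.5Q = 23 + 3Q gives Q* = 21.7778.
At Q = 19 the demand price is 121 - 1.5(19) = 92.5 and the supply price is 23 + 3(19) = 80.
DWL = (1/2)(gap between curves at 19) x (Q* - 19) = (1/2)(12.5)(2.7778) = 17.3611.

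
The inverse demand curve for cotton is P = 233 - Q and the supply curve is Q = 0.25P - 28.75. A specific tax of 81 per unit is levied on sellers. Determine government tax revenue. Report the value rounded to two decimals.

599.40

Rewriting supply in inverse form: P = 115 + 4Q.
Without the tax, 233 - Q = 115 + 4Q so Q* = 23.6 and P* = 209.4.
With the tax, sellers need 81 more per unit: 233 - Q = 115 + 4Q + 81, so Q_t = 7.4. Buyers pay P_b = 225.6; sellers receive P_s = P_b - 81 = 144.6.
Tax revenue = t x Q_t = 81 x 7.4 = 599.4.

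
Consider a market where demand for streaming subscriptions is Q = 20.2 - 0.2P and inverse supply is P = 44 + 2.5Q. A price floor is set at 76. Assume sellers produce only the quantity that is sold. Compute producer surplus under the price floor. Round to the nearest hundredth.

128.75

Rewriting demand in inverse form: P = 101 - 5Q.
Without the control, 101 - 5Q = 44 + 2.5Q so Q* = 7.6 and P* = 63.
At P = 76, buyers demand (101 - 76)/5 = 5 while sellers would supply more, so the quantity traded is 5 at price 76.
The supply price at Q = 5 is 56.5. PS is the trapezoid between 76 and supply over [0, 5]: (1/2)[(76 - 44) + (76 - 56.5)](5) = 128.75.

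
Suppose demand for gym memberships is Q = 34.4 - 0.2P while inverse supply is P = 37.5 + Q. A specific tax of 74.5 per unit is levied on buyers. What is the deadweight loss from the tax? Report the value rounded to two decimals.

462.52

Rewriting demand in inverse form: P = 172 - 5Q.
Without the tax, 172 - 5Q = 37.5 + Q so Q* = 22.4167 and P* = 59.9167.
A tax on buyers shifts demand down by 74.5: (172 - 74.5) - 5Q = 37.5 + Q, so Q_t = 10. Buyers pay P_b = 122; sellers receive P_s = P_b - 74.5 = 47.5.
Deadweight loss is the triangle between the curves from Q_t to Q*: (1/2)(22.4167 - 10)(74.5) = 462.5208.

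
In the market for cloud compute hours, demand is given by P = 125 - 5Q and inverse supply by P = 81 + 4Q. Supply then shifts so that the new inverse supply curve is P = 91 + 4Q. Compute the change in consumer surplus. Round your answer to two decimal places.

-24.07

Initial equilibrium: Q_0 = 4.8889, P_0 = 100.5556; CS_0 = (1/2)(4.8889)(24.4444) = 59.7531, PS_0 = (1/2)(4.8889)(19.5556) = 47.8025.
New equilibrium: 125 - 5Q = 91 + 4Q gives Q_1 = 3.7778, P_1 = 106.1111; CS_1 = 35.679, PS_1 = 28.5432.
Change in consumer surplus = 35.679 - 59.7531 = -24.0741.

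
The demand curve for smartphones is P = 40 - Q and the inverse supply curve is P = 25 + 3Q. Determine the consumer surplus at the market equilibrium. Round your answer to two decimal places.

Equilibrium: 40 - Q = 25 + 3Q, so Q* = 3.75 and P* = 36.25.
CS is the area between the demand curve and P* from 0 to Q*: (1/2)(3.75)(3.75) = 7.0312.

7.03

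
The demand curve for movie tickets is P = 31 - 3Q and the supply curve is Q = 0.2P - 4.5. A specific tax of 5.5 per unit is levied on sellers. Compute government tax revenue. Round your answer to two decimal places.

Rewriting supply in inverse form: P = 22.5 + 5Q.
Without the tax, 31 - 3Q = 22.5 + 5Q so Q* = 1.0625 and P* = 27.8125.
A tax on sellers shifts supply up by 5.5: 31 - 3Q = 22.5 + 5Q + 5.5, so Q_t = 0.375. Buyers pay P_b = 29.875; sellers receive P_s = P_b - 5.5 = 24.375.
Revenue is the tax times quantity traded: 5.5 x 0.375 = 2.0625.

2.06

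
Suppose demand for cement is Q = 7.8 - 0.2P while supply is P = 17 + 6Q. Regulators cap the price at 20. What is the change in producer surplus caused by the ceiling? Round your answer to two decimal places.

-11.25

Rewriting demand in inverse form: P = 39 - 5Q.
Free-market equilibrium: 39 - 5Q = 17 + 6Q gives Q* = 2, P* = 29.
At P = 20, sellers supply (20 - 17)/6 = 0.5 while buyers want more, so the quantity traded is 0.5 at price 20.
PS goes from (1/2)(2)(12) = 12 to 0.75 (computed as (20 - 17)(0.5) - (1/2)(6)(0.5)^2), a change of -11.25.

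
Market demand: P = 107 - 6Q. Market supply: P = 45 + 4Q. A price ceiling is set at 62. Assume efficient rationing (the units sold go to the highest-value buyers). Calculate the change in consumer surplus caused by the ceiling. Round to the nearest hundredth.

Free-market equilibrium: 107 - 6Q = 45 + 4Q gives Q* = 6.2, P* = 69.8.
At P = 62, sellers supply (62 - 45)/4 = 4.25 while buyers want more, so the quantity traded is 4.25 at price 62.
CS goes from (1/2)(6.2)(37.2) = 115.32 to 137.0625 (computed as (107 - 62)(4.25) - (1/2)(6)(4.25)^2), a change of 21.7425.

21.74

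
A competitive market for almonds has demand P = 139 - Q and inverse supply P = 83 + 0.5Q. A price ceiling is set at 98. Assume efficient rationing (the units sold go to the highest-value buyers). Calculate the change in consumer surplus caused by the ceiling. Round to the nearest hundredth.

83.11

Without the control, 139 - Q = 83 + 0.5Q so Q* = 37.3333 and P* = 101.6667.
At P = 98, sellers supply (98 - 83)/0.5 = 30 while buyers want more, so the quantity traded is 30 at price 98.
CS goes from (1/2)(37.3333)(37.3333) = 696.8889 to 780 (computed as (139 - 98)(30) - (1/2)(1)(30)^2), a change of 83.1111.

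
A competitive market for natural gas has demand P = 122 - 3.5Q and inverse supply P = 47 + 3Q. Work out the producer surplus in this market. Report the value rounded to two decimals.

Setting demand equal to supply, 75 = 6.5Q, so Q* = 11.5385 and P* = 81.6154.
The supply curve's price intercept is 47, so PS = (1/2)(Q*)(P* - 47) = (1/2)(11.5385)(34.6154) = 199.7041.

199.70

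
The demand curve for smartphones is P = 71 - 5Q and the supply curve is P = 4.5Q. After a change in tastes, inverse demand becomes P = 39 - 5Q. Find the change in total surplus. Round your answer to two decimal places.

-185.26

Initial equilibrium: Q_0 = 7.4737, P_0 = 33.6316; CS_0 = (1/2)(7.4737)(37.3684) = 139.6399, PS_0 = (1/2)(7.4737)(33.6316) = 125.6759.
New equilibrium: 39 - 5Q = 4.5Q gives Q_1 = 4.1053, P_1 = 18.4737; CS_1 = 42.133, PS_1 = 37.9197.
Change in total surplus = (42.133 + 37.9197) - (139.6399 + 125.6759) = -185.2632.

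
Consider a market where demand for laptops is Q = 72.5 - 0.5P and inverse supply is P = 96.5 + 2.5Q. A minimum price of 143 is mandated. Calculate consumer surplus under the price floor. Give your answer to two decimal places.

Rewriting demand in inverse form: P = 145 - 2Q.
Without the control, 145 - 2Q = 96.5 + 2.5Q so Q* = 10.7778 and P* = 123.4444.
At P = 143, buyers demand (145 - 143)/2 = 1 while sellers would supply more, so the quantity traded is 1 at price 143.
CS is the triangle under demand above 143: (1/2)(1)(145 - 143) = 1.

1.00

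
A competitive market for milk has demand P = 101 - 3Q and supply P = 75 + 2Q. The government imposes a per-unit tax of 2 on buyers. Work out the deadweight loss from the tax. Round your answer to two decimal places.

0.40

Without the tax, 101 - 3Q = 75 + 2Q so Q* = 5.2 and P* = 85.4.
With the tax, buyers' net willingness to pay falls by 2: (101 - 2) - 3Q = 75 + 2Q, so Q_t = 4.8. Buyers pay P_b = 86.6; sellers receive P_s = P_b - 2 = 84.6.
Deadweight loss is the triangle between the curves from Q_t to Q*: (1/2)(5.2 - 4.8)(2) = 0.4.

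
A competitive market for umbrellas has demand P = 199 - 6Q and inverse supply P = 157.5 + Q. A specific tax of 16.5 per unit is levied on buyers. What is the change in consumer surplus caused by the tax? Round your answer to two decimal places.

-67.18

Pre-tax equilibrium: 199 - 6Q = 157.5 + Q gives Q* = 5.9286, P* = 163.4286.
With the tax, buyers' net willingness to pay falls by 16.5: (199 - 16.5) - 6Q = 157.5 + Q, so Q_t = 3.5714. Buyers pay P_b = 177.5714; sellers receive P_s = P_b - 16.5 = 161.0714.
Consumers lose the trapezoid between P* and P_b out to Q_t plus the triangle from Q_t to Q*: change in CS = 38.2653 - 105.4439 = -67.1786.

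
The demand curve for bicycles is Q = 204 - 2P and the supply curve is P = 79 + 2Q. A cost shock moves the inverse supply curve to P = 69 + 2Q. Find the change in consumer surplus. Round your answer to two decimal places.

Rewriting demand in inverse form: P = 102 - 0.5Q.
Initial equilibrium: Q_0 = 9.2, P_0 = 97.4; CS_0 = (1/2)(9.2)(4.6) = 21.16, PS_0 = (1/2)(9.2)(18.4) = 84.64.
New equilibrium: 102 - 0.5Q = 69 + 2Q gives Q_1 = 13.2, P_1 = 95.4; CS_1 = 43.56, PS_1 = 174.24.
Change in consumer surplus = 43.56 - 21.16 = 22.4.

22.40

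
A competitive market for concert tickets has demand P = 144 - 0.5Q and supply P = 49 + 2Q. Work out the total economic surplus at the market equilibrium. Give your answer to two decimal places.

Set 144 - 0.5Q = 49 + 2Q, which gives 95 = 2.5Q, so Q* = 38 and P* = 144 - 0.5(38) = 125.
Total surplus is the full triangle between the curves from 0 to Q*: (1/2)(38)(144 - 49) = 1805.

1805.00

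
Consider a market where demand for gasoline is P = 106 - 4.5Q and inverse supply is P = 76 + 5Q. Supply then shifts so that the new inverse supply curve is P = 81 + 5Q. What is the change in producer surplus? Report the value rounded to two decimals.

Initial equilibrium: Q_0 = 3.1579, P_0 = 91.7895; CS_0 = (1/2)(3.1579)(14.2105) = 22.4377, PS_0 = (1/2)(3.1579)(15.7895) = 24.9307.
New equilibrium: 106 - 4.5Q = 81 + 5Q gives Q_1 = 2.6316, P_1 = 94.1579; CS_1 = 15.5817, PS_1 = 17.313.
Change in producer surplus = 17.313 - 24.9307 = -7.6177.

-7.62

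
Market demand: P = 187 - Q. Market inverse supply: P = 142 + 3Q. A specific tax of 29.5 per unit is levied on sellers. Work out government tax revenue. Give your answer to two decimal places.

Pre-tax equilibrium: 187 - Q = 142 + 3Q gives Q* = 11.25, P* = 175.75.
A tax on sellers shifts supply up by 29.5: 187 - Q = 142 + 3Q + 29.5, so Q_t = 3.875. Buyers pay P_b = 183.125; sellers receive P_s = P_b - 29.5 = 153.625.
Tax revenue = t x Q_t = 29.5 x 3.875 = 114.3125.

114.31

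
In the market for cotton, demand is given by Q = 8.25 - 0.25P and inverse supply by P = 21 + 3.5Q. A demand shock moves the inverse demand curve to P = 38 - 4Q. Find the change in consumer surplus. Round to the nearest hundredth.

Rewriting demand in inverse form: P = 33 - 4Q.
Initial equilibrium: Q_0 = 1.6, P_0 = 26.6; CS_0 = (1/2)(1.6)(6.4) = 5.12, PS_0 = (1/2)(1.6)(5.6) = 4.48.
New equilibrium: 38 - 4Q = 21 + 3.5Q gives Q_1 = 2.2667, P_1 = 28.9333; CS_1 = 10.2756, PS_1 = 8.9911.
Change in consumer surplus = 10.2756 - 5.12 = 5.1556.

5.16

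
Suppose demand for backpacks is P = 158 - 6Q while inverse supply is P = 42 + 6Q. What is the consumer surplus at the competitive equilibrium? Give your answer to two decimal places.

Set 158 - 6Q = 42 + 6Q, which gives 116 = 12Q, so Q* = 9.6667 and P* = 158 - 6(9.6667) = 100.
The demand choke price is 158, so CS = (1/2)(Q*)(158 - P*) = (1/2)(9.6667)(58) = 280.3333.

280.33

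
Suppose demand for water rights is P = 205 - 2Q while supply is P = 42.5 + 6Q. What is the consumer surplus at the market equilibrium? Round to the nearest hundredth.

412.60

Equilibrium: 205 - 2Q = 42.5 + 6Q, so Q* = 20.3125 and P* = 164.375.
Consumer surplus is the triangle under demand above P*: (1/2)(20.3125)(205 - 164.375) = (1/2)(20.3125)(40.625) = 412.5977.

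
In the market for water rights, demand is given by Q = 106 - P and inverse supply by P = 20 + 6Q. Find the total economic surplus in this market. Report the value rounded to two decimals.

Rewriting demand in inverse form: P = 106 - Q.
Set 106 - Q = 20 + 6Q, which gives 86 = 7Q, so Q* = 12.2857 and P* = 106 - (12.2857) = 93.7143.
Total surplus is the full triangle between the curves from 0 to Q*: (1/2)(12.2857)(106 - 20) = 528.2857.

528.29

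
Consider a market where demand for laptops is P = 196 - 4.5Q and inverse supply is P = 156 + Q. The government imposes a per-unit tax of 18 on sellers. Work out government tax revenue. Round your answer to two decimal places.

Pre-tax equilibrium: 196 - 4.5Q = 156 + Q gives Q* = 7.2727, P* = 163.2727.
A tax on sellers shifts supply up by 18: 196 - 4.5Q = 156 + Q + 18, so Q_t = 4. Buyers pay P_b = 178; sellers receive P_s = P_b - 18 = 160.
Revenue is the tax times quantity traded: 18 x 4 = 72.

72.00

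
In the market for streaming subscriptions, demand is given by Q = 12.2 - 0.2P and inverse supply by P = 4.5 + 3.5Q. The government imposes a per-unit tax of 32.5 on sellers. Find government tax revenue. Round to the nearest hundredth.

Rewriting demand in inverse form: P = 61 - 5Q.
Pre-tax equilibrium: 61 - 5Q = 4.5 + 3.5Q gives Q* = 6.6471, P* = 27.7647.
With the tax, sellers need 32.5 more per unit: 61 - 5Q = 4.5 + 3.5Q + 32.5, so Q_t = 2.8235. Buyers pay P_b = 46.8824; sellers receive P_s = P_b - 32.5 = 14.3824.
Tax revenue = t x Q_t = 32.5 x 2.8235 = 91.7647.

91.76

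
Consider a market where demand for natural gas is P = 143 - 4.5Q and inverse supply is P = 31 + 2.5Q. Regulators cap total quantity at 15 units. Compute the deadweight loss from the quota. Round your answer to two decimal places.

Without the quota, 143 - 4.5Q = 31 + 2.5Q gives Q* = 16.
At Q = 15 the demand price is 143 - 4.5(15) = 75.5 and the supply price is 31 + 2.5(15) = 68.5.
Deadweight loss is the triangle between the curves from 15 to 16: (1/2)(75.5 - 68.5)(16 - 15) = 3.5.

3.50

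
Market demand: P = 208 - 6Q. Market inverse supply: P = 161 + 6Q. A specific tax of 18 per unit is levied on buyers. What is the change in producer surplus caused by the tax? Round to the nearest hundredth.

Without the tax, 208 - 6Q = 161 + 6Q so Q* = 3.9167 and P* = 184.5.
A tax on buyers shifts demand down by 18: (208 - 18) - 6Q = 161 + 6Q, so Q_t = 2.4167. Buyers pay P_b = 193.5; sellers receive P_s = P_b - 18 = 175.5.
Producers lose the trapezoid between P_s and P* out to Q_t plus the triangle from Q_t to Q*: change in PS = 17.5208 - 46.0208 = -28.5.

-28.50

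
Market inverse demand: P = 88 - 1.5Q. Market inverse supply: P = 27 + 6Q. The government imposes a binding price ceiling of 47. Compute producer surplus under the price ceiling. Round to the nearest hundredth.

Free-market equilibrium: 88 - 1.5Q = 27 + 6Q gives Q* = 8.1333, P* = 75.8.
At P = 47, sellers supply (47 - 27)/6 = 3.3333 while buyers want more, so the quantity traded is 3.3333 at price 47.
PS is the triangle above supply below 47: (1/2)(3.3333)(47 - 27) = 33.3333.

33.33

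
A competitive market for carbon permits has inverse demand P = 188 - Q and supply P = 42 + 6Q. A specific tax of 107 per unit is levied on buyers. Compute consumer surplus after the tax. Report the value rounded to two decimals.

Pre-tax equilibrium: 188 - Q = 42 + 6Q gives Q* = 20.8571, P* = 167.1429.
A tax on buyers shifts demand down by 107: (188 - 107) - Q = 42 + 6Q, so Q_t = 5.5714. Buyers pay P_b = 182.4286; sellers receive P_s = P_b - 107 = 75.4286.
Consumer surplus is the triangle under demand above P_b: (1/2)(5.5714)(188 - 182.4286) = 15.5204.

15.52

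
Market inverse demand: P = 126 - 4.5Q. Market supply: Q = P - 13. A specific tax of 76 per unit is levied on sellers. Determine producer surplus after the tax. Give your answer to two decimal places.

22.63

Rewriting supply in inverse form: P = 13 + Q.
Without the tax, 126 - 4.5Q = 13 + Q so Q* = 20.5455 and P* = 33.5455.
With the tax, sellers need 76 more per unit: 126 - 4.5Q = 13 + Q + 76, so Q_t = 6.7273. Buyers pay P_b = 95.7273; sellers receive P_s = P_b - 76 = 19.7273.
Producer surplus is the triangle above supply below P_s: (1/2)(6.7273)(19.7273 - 13) = 22.6281.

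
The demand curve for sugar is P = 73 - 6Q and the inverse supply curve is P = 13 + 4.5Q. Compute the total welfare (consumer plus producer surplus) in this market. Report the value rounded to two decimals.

Equilibrium: 73 - 6Q = 13 + 4.5Q, so Q* = 5.7143 and P* = 38.7143.
CS = (1/2)(5.7143)(34.2857) = 97.9592 and PS = (1/2)(5.7143)(25.7143) = 73.4694, so total surplus = 171.4286.

171.43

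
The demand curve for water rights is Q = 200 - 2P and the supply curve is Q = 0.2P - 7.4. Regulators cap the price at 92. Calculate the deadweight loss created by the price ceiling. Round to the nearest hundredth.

Rewriting demand in inverse form: P = 100 - 0.5Q.
Rewriting supply in inverse form: P = 37 + 5Q.
Without the control, 100 - 0.5Q = 37 + 5Q so Q* = 11.4545 and P* = 94.2727.
At the ceiling price 92, quantity supplied is (92 - 37)/5 = 11; supply is the short side, so Q = 11 trades at P = 92.
At Q = 11 the demand price is 94.5 and the supply price is 92. Deadweight loss is the triangle between the curves from 11 to 11.4545: (1/2)(94.5 - 92)(11.4545 - 11) = 0.5682.

0.57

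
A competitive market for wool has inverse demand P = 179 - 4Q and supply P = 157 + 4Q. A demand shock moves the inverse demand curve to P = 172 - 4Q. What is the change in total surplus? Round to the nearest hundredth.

-16.19

Initial equilibrium: Q_0 = 2.75, P_0 = 168; CS_0 = (1/2)(2.75)(11) = 15.125, PS_0 = (1/2)(2.75)(11) = 15.125.
New equilibrium: 172 - 4Q = 157 + 4Q gives Q_1 = 1.875, P_1 = 164.5; CS_1 = 7.0312, PS_1 = 7.0312.
Change in total surplus = (7.0312 + 7.0312) - (15.125 + 15.125) = -16.1875.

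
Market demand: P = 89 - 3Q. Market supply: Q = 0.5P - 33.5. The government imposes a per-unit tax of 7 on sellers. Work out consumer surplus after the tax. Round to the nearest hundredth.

Rewriting supply in inverse form: P = 67 + 2Q.
Pre-tax equilibrium: 89 - 3Q = 67 + 2Q gives Q* = 4.4, P* = 75.8.
With the tax, sellers need 7 more per unit: 89 - 3Q = 67 + 2Q + 7, so Q_t = 3. Buyers pay P_b = 80; sellers receive P_s = P_b - 7 = 73.
Consumer surplus is the triangle under demand above P_b: (1/2)(3)(89 - 80) = 13.5.

13.50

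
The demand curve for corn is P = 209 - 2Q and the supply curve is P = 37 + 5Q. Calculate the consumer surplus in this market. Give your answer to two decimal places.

Equilibrium: 209 - 2Q = 37 + 5Q, so Q* = 24.5714 and P* = 159.8571.
Consumer surplus is the triangle under demand above P*: (1/2)(24.5714)(209 - 159.8571) = (1/2)(24.5714)(49.1429) = 603.7551.

603.76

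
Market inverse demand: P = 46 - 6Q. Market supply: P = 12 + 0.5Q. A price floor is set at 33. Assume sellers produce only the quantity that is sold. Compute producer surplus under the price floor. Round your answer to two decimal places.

44.33

Free-market equilibrium: 46 - 6Q = 12 + 0.5Q gives Q* = 5.2308, P* = 14.6154.
At the floor price 33, quantity demanded is (46 - 33)/6 = 2.1667; demand is the short side, so Q = 2.1667 trades at P = 33.
The supply price at Q = 2.1667 is 13.0833. PS is the trapezoid between 33 and supply over [0, 2.1667]: (1/2)[(33 - 12) + (33 - 13.0833)](2.1667) = 44.3264.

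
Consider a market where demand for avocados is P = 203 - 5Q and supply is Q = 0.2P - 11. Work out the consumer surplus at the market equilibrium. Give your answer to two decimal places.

Rewriting supply in inverse form: P = 55 + 5Q.
Equilibrium: 203 - 5Q = 55 + 5Q, so Q* = 14.8 and P* = 129.
CS is the area between the demand curve and P* from 0 to Q*: (1/2)(14.8)(74) = 547.6.

547.60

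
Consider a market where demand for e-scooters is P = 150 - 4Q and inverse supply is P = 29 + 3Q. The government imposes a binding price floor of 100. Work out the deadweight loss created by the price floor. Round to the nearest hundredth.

Free-market equilibrium: 150 - 4Q = 29 + 3Q gives Q* = 17.2857, P* = 80.8571.
At the floor price 100, quantity demanded is (150 - 100)/4 = 12.5; demand is the short side, so Q = 12.5 trades at P = 100.
The lost-trades triangle has base Q* - 12.5 = 4.7857 and height equal to the gap between the curves at Q = 12.5, which is 100 - 66.5 = 33.5. DWL = (1/2)(4.7857)(33.5) = 80.1607.

80.16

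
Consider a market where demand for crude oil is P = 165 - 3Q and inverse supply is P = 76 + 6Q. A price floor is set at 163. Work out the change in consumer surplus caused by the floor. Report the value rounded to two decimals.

-146.02

Without the control, 165 - 3Q = 76 + 6Q so Q* = 9.8889 and P* = 135.3333.
At P = 163, buyers demand (165 - 163)/3 = 0.6667 while sellers would supply more, so the quantity traded is 0.6667 at price 163.
CS goes from (1/2)(9.8889)(29.6667) = 146.6852 to 0.6667 (computed as (165 - 163)(0.6667) - (1/2)(3)(0.6667)^2), a change of -146.0185.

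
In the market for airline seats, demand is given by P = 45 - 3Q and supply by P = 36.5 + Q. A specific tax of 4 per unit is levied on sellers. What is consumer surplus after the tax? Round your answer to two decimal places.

Without the tax, 45 - 3Q = 36.5 + Q so Q* = 2.125 and P* = 38.625.
With the tax, sellers need 4 more per unit: 45 - 3Q = 36.5 + Q + 4, so Q_t = 1.125. Buyers pay P_b = 41.625; sellers receive P_s = P_b - 4 = 37.625.
CS = (1/2)(Q_t)(45 - P_b) = (1/2)(1.125)(3.375) = 1.8984.

1.90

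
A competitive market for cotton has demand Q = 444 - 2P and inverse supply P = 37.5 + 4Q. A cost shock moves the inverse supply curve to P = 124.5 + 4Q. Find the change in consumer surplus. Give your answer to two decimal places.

Rewriting demand in inverse form: P = 222 - 0.5Q.
Initial equilibrium: Q_0 = 41, P_0 = 201.5; CS_0 = (1/2)(41)(20.5) = 420.25, PS_0 = (1/2)(41)(164) = 3362.
New equilibrium: 222 - 0.5Q = 124.5 + 4Q gives Q_1 = 21.6667, P_1 = 211.1667; CS_1 = 117.3611, PS_1 = 938.8889.
Change in consumer surplus = 117.3611 - 420.25 = -302.8889.

-302.89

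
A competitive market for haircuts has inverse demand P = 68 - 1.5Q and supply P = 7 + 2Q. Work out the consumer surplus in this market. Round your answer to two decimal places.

227.82

Equilibrium: 68 - 1.5Q = 7 + 2Q, so Q* = 17.4286 and P* = 41.8571.
CS is the area between the demand curve and P* from 0 to Q*: (1/2)(17.4286)(26.1429) = 227.8163.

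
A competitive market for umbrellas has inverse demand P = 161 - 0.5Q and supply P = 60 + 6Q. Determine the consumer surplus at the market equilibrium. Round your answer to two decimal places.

Setting demand equal to supply, 101 = 6.5Q, so Q* = 15.5385 and P* = 153.2308.
CS is the area between the demand curve and P* from 0 to Q*: (1/2)(15.5385)(7.7692) = 60.3609.

60.36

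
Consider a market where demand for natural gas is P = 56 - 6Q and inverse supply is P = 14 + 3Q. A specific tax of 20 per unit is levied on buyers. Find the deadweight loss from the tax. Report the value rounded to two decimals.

Without the tax, 56 - 6Q = 14 + 3Q so Q* = 4.6667 and P* = 28.
A tax on buyers shifts demand down by 20: (56 - 20) - 6Q = 14 + 3Q, so Q_t = 2.4444. Buyers pay P_b = 41.3333; sellers receive P_s = P_b - 20 = 21.3333.
The welfare triangle lost has base Q* - Q_t = 2.2222 and height t = 20, so DWL = (1/2)(2.2222)(20) = 22.2222.

22.22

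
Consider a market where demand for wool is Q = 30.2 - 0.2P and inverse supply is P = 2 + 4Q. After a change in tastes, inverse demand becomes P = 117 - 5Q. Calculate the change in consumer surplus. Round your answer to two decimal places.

-277.04

Rewriting demand in inverse form: P = 151 - 5Q.
Initial equilibrium: Q_0 = 16.5556, P_0 = 68.2222; CS_0 = (1/2)(16.5556)(82.7778) = 685.216, PS_0 = (1/2)(16.5556)(66.2222) = 548.1728.
New equilibrium: 117 - 5Q = 2 + 4Q gives Q_1 = 12.7778, P_1 = 53.1111; CS_1 = 408.179, PS_1 = 326.5432.
Change in consumer surplus = 408.179 - 685.216 = -277.037.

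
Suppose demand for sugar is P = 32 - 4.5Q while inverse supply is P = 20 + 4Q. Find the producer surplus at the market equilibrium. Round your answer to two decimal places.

3.99

Equilibrium: 32 - 4.5Q = 20 + 4Q, so Q* = 1.4118 and P* = 25.6471.
Producer surplus is the triangle above supply below P*: (1/2)(1.4118)(25.6471 - 20) = (1/2)(1.4118)(5.6471) = 3.9862.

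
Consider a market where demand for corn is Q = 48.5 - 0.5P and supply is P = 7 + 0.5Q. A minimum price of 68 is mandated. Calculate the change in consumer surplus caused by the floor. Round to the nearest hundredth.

Rewriting demand in inverse form: P = 97 - 2Q.
Free-market equilibrium: 97 - 2Q = 7 + 0.5Q gives Q* = 36, P* = 25.
At the floor price 68, quantity demanded is (97 - 68)/2 = 14.5; demand is the short side, so Q = 14.5 trades at P = 68.
CS goes from (1/2)(36)(72) = 1296 to 210.25 (computed as (97 - 68)(14.5) - (1/2)(2)(14.5)^2), a change of -1085.75.

-1085.75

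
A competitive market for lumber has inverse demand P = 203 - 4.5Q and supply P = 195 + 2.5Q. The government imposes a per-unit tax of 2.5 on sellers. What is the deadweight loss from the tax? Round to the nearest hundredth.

Pre-tax equilibrium: 203 - 4.5Q = 195 + 2.5Q gives Q* = 1.1429, P* = 197.8571.
With the tax, sellers need 2.5 more per unit: 203 - 4.5Q = 195 + 2.5Q + 2.5, so Q_t = 0.7857. Buyers pay P_b = 199.4643; sellers receive P_s = P_b - 2.5 = 196.9643.
Deadweight loss is the triangle between the curves from Q_t to Q*: (1/2)(1.1429 - 0.7857)(2.5) = 0.4464.

0.45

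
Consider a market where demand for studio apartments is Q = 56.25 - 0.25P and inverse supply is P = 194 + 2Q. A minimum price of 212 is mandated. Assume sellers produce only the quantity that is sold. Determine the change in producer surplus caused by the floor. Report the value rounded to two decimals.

Rewriting demand in inverse form: P = 225 - 4Q.
Free-market equilibrium: 225 - 4Q = 194 + 2Q gives Q* = 5.1667, P* = 204.3333.
At the floor price 212, quantity demanded is (225 - 212)/4 = 3.25; demand is the short side, so Q = 3.25 trades at P = 212.
PS goes from (1/2)(5.1667)(10.3333) = 26.6944 to 47.9375 (computed as (212 - 194)(3.25) - (1/2)(2)(3.25)^2), a change of 21.2431.

21.24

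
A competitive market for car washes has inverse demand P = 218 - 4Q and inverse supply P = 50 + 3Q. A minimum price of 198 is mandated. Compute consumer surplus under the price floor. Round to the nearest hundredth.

50.00

Free-market equilibrium: 218 - 4Q = 50 + 3Q gives Q* = 24, P* = 122.
At P = 198, buyers demand (218 - 198)/4 = 5 while sellers would supply more, so the quantity traded is 5 at price 198.
CS is the triangle under demand above 198: (1/2)(5)(218 - 198) = 50.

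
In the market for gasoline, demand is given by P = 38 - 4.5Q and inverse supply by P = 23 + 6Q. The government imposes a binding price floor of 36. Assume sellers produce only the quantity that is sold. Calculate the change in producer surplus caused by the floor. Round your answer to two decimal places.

Without the control, 38 - 4.5Q = 23 + 6Q so Q* = 1.4286 and P* = 31.5714.
At P = 36, buyers demand (38 - 36)/4.5 = 0.4444 while sellers would supply more, so the quantity traded is 0.4444 at price 36.
PS goes from (1/2)(1.4286)(8.5714) = 6.1224 to 5.1852 (computed as (36 - 23)(0.4444) - (1/2)(6)(0.4444)^2), a change of -0.9373.

-0.94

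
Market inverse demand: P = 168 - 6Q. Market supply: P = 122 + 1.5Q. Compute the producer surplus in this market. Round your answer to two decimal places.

28.21

Set 168 - 6Q = 122 + 1.5Q, which gives 46 = 7.5Q, so Q* = 6.1333 and P* = 168 - 6(6.1333) = 131.2.
The supply curve's price intercept is 122, so PS = (1/2)(Q*)(P* - 122) = (1/2)(6.1333)(9.2) = 28.2133.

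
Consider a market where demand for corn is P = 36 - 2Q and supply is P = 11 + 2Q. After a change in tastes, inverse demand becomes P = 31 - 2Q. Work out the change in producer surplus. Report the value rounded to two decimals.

Initial equilibrium: Q_0 = 6.25, P_0 = 23.5; CS_0 = (1/2)(6.25)(12.5) = 39.0625, PS_0 = (1/2)(6.25)(12.5) = 39.0625.
New equilibrium: 31 - 2Q = 11 + 2Q gives Q_1 = 5, P_1 = 21; CS_1 = 25, PS_1 = 25.
Change in producer surplus = 25 - 39.0625 = -14.0625.

-14.06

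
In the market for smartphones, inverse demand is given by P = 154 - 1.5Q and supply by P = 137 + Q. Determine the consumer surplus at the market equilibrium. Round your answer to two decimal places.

34.68

Setting demand equal to supply, 17 = 2.5Q, so Q* = 6.8 and P* = 143.8.
Consumer surplus is the triangle under demand above P*: (1/2)(6.8)(154 - 143.8) = (1/2)(6.8)(10.2) = 34.68.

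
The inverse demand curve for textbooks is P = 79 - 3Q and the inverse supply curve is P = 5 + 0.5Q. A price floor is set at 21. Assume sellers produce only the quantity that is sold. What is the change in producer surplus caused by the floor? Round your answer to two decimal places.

Free-market equilibrium: 79 - 3Q = 5 + 0.5Q gives Q* = 21.1429, P* = 15.5714.
At the floor price 21, quantity demanded is (79 - 21)/3 = 19.3333; demand is the short side, so Q = 19.3333 trades at P = 21.
PS goes from (1/2)(21.1429)(10.5714) = 111.7551 to 215.8889 (computed as (21 - 5)(19.3333) - (1/2)(0.5)(19.3333)^2), a change of 104.1338.

104.13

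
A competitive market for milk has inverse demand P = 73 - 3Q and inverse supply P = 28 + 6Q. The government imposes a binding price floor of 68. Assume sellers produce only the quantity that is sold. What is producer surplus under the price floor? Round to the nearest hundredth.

58.33

Without the control, 73 - 3Q = 28 + 6Q so Q* = 5 and P* = 58.
At the floor price 68, quantity demanded is (73 - 68)/3 = 1.6667; demand is the short side, so Q = 1.6667 trades at P = 68.
The supply price at Q = 1.6667 is 38. PS is the trapezoid between 68 and supply over [0, 1.6667]: (1/2)[(68 - 28) + (68 - 38)](1.6667) = 58.3333.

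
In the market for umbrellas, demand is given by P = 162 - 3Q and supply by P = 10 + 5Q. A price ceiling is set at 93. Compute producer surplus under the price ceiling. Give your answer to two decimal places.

Free-market equilibrium: 162 - 3Q = 10 + 5Q gives Q* = 19, P* = 105.
At P = 93, sellers supply (93 - 10)/5 = 16.6 while buyers want more, so the quantity traded is 16.6 at price 93.
PS is the triangle above supply below 93: (1/2)(16.6)(93 - 10) = 688.9.

688.90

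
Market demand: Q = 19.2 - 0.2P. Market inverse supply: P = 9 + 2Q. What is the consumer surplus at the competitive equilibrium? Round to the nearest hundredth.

386.17

Rewriting demand in inverse form: P = 96 - 5Q.
Setting demand equal to supply, 87 = 7Q, so Q* = 12.4286 and P* = 33.8571.
CS is the area between the demand curve and P* from 0 to Q*: (1/2)(12.4286)(62.1429) = 386.1735.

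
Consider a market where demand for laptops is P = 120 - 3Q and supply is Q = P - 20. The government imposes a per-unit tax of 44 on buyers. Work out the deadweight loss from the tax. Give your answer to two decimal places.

Rewriting supply in inverse form: P = 20 + Q.
Without the tax, 120 - 3Q = 20 + Q so Q* = 25 and P* = 45.
With the tax, buyers' net willingness to pay falls by 44: (120 - 44) - 3Q = 20 + Q, so Q_t = 14. Buyers pay P_b = 78; sellers receive P_s = P_b - 44 = 34.
The welfare triangle lost has base Q* - Q_t = 11 and height t = 44, so DWL = (1/2)(11)(44) = 242.

242.00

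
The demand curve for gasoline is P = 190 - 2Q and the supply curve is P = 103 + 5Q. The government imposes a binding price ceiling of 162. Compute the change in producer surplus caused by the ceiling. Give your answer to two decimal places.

Free-market equilibrium: 190 - 2Q = 103 + 5Q gives Q* = 12.4286, P* = 165.1429.
At P = 162, sellers supply (162 - 103)/5 = 11.8 while buyers want more, so the quantity traded is 11.8 at price 162.
PS goes from (1/2)(12.4286)(62.1429) = 386.1735 to 348.1 (computed as (162 - 103)(11.8) - (1/2)(5)(11.8)^2), a change of -38.0735.

-38.07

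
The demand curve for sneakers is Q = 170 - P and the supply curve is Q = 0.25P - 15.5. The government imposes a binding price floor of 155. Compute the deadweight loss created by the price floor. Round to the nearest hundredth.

108.90

Rewriting demand in inverse form: P = 170 - Q.
Rewriting supply in inverse form: P = 62 + 4Q.
Without the control, 170 - Q = 62 + 4Q so Q* = 21.6 and P* = 148.4.
At the floor price 155, quantity demanded is (170 - 155)/1 = 15; demand is the short side, so Q = 15 trades at P = 155.
At Q = 15 the demand price is 155 and the supply price is 122. Deadweight loss is the triangle between the curves from 15 to 21.6: (1/2)(155 - 122)(21.6 - 15) = 108.9.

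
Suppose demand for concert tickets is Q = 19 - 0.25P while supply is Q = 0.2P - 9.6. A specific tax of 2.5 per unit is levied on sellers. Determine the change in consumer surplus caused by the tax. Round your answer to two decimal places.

Rewriting demand in inverse form: P = 76 - 4Q.
Rewriting supply in inverse form: P = 48 + 5Q.
Pre-tax equilibrium: 76 - 4Q = 48 + 5Q gives Q* = 3.1111, P* = 63.5556.
A tax on sellers shifts supply up by 2.5: 76 - 4Q = 48 + 5Q + 2.5, so Q_t = 2.8333. Buyers pay P_b = 64.6667; sellers receive P_s = P_b - 2.5 = 62.1667.
CS falls from (1/2)(3.1111)(12.4444) = 19.358 to (1/2)(2.8333)(11.3333) = 16.0556, a change of -3.3025.

-3.30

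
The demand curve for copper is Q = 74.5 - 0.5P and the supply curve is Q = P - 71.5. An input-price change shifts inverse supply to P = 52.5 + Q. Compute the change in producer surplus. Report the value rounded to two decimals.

183.67

Rewriting demand in inverse form: P = 149 - 2Q.
Rewriting supply in inverse form: P = 71.5 + Q.
Initial equilibrium: Q_0 = 25.8333, P_0 = 97.3333; CS_0 = (1/2)(25.8333)(51.6667) = 667.3611, PS_0 = (1/2)(25.8333)(25.8333) = 333.6806.
New equilibrium: 149 - 2Q = 52.5 + Q gives Q_1 = 32.1667, P_1 = 84.6667; CS_1 = 1034.6944, PS_1 = 517.3472.
Change in producer surplus = 517.3472 - 333.6806 = 183.6667.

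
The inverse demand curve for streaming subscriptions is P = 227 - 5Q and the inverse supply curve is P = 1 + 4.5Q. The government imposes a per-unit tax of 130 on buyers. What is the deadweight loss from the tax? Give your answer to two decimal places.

889.47

Pre-tax equilibrium: 227 - 5Q = 1 + 4.5Q gives Q* = 23.7895, P* = 108.0526.
A tax on buyers shifts demand down by 130: (227 - 130) - 5Q = 1 + 4.5Q, so Q_t = 10.1053. Buyers pay P_b = 176.4737; sellers receive P_s = P_b - 130 = 46.4737.
The welfare triangle lost has base Q* - Q_t = 13.6842 and height t = 130, so DWL = (1/2)(13.6842)(130) = 889.4737.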